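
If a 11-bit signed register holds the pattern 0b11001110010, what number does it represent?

pattern = 11001110010 (MSB is 1 ⇒ negative)
Invert: 00110001101, add 1 → 00110001110 = 398, so the value is -398.
(Equivalently: 1650 - 2^11 = 1650 - 2048 = -398.)

-398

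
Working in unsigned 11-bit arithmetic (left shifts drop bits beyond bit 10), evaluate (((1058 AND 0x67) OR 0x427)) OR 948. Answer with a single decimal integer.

1058 = 10000100010
0x67 = 00001100111
→ AND → 00000100010 = 34
0x427 = 10000100111
→ OR → 10000100111 = 1063
948 = 01110110100
→ OR → 11110110111 = 1975

1975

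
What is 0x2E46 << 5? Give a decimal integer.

379072

0x2E46 = 0000010111001000110
shift left by 5 → 1011100100011000000 = 379072
(equivalently, 11846 × 2^5 = 11846 × 32)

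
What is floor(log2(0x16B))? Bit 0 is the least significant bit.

8

0x16B = 101101011
The topmost 1 is at position 8 (since 2^8 = 256 ≤ 363 < 512).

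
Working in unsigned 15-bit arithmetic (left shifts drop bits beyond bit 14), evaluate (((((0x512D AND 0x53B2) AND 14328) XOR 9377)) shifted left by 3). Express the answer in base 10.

11272

0x512D = 101000100101101
0x53B2 = 101001110110010
→ AND → 101000100100000 = 20768
14328 = 011011111111000
→ AND → 001000100100000 = 4384
9377 = 010010010100001
→ XOR → 011010110000001 = 13697
→ shifted left by 3 (mod 2^15) → 010110000001000 = 11272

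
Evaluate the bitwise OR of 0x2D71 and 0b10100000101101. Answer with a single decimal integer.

0x2D71 = 10110101110001
b = 10100000101101
 OR → 10110101111101 = 11645

11645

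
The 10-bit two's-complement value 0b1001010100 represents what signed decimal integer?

-428

pattern = 1001010100 (MSB is 1 ⇒ negative)
Invert: 0110101011, add 1 → 0110101100 = 428, so the value is -428.
(Equivalently: 596 - 2^10 = 596 - 1024 = -428.)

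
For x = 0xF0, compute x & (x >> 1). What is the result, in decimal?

112

x = 11110000 = 240
x>>1 = 01111000
AND  = 01110000 = 112
(x & (x >> 1) has a 1 wherever x has two consecutive 1 bits.)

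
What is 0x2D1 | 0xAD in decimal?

0x2D1 = 1011010001
0xAD = 0010101101
 OR → 1011111101 = 765

765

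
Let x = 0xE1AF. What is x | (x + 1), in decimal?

57791

x = 1110000110101111 = 57775
x + 1 = 1110000110110000
OR    = 1110000110111111 = 57791
(x | (x + 1) sets the lowest cleared bit.)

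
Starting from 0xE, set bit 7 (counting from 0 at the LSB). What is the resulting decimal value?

x = 00001110
bit 7 is currently 0; set it via x | (1 << 7) = x | 128
→ 10001110 = 142

142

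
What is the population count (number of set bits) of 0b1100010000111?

n = 1100010000111
Count the 1s: 1 + 1 + 1 + 1 + 1 + 1 = 6

6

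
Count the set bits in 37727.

37727 = 1001001101011111
Count the 1s: 1 + 1 + 1 + 1 + 1 + 1 + 1 + 1 + 1 + 1 = 10

10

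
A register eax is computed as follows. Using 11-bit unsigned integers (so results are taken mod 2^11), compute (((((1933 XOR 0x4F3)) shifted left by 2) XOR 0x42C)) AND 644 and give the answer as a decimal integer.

132

1933 = 11110001101
0x4F3 = 10011110011
→ XOR → 01101111110 = 894
→ shifted left by 2 (mod 2^11) → 10111111000 = 1528
0x42C = 10000101100
→ XOR → 00111010100 = 468
644 = 01010000100
→ AND → 00010000100 = 132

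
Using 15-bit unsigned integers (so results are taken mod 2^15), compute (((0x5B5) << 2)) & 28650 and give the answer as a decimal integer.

0x5B5 = 000010110110101
→ << 2 (mod 2^15) → 001011011010100 = 5844
28650 = 110111111101010
→ & → 000011011000000 = 1728

1728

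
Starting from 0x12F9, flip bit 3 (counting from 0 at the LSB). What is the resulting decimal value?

x = 1001011111001
bit 3 is currently 1; toggle it via x ^ (1 << 3) = x ^ 8
→ 1001011110001 = 4849

4849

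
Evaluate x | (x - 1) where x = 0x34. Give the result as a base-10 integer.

x = 110100 = 52
x - 1 = 110011
OR    = 110111 = 55
(x | (x - 1) sets all bits below the lowest set bit.)

55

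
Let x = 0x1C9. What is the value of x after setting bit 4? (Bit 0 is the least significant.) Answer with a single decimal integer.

473

x = 111001001
bit 4 is currently 0; set it via x | (1 << 4) = x | 16
→ 111011001 = 473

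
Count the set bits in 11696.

11696 = 10110110110000
Count the 1s: 1 + 1 + 1 + 1 + 1 + 1 + 1 = 7

7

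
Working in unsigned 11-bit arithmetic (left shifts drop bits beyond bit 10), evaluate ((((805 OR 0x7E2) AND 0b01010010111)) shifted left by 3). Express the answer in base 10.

1080

805 = 01100100101
0x7E2 = 11111100010
→ OR → 11111100111 = 2023
0b01010010111 = 01010010111
→ AND → 01010000111 = 647
→ shifted left by 3 (mod 2^11) → 10000111000 = 1080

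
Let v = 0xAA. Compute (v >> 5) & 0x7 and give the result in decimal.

5

v = 10101010
Shift right by 5: 101
Mask low 3 bits: 101 = 5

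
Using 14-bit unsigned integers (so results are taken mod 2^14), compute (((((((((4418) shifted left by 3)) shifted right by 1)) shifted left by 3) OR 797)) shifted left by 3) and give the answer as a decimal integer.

6888

4418 = 01000101000010
→ shifted left by 3 (mod 2^14) → 00101000010000 = 2576
→ shifted right by 1 → 00010100001000 = 1288
→ shifted left by 3 (mod 2^14) → 10100001000000 = 10304
797 = 00001100011101
→ OR → 10101101011101 = 11101
→ shifted left by 3 (mod 2^14) → 01101011101000 = 6888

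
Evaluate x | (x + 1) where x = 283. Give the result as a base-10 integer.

287

x = 100011011 = 283
x + 1 = 100011100
OR    = 100011111 = 287
(x | (x + 1) sets the lowest cleared bit.)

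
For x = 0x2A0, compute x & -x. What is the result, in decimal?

32

x = 1010100000 = 672
-x (two's complement) = …0101100000
AND   = 0000100000 = 32
(x & -x isolates the lowest set bit of x.)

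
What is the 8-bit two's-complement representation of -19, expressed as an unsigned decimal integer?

237

19 in 8 bits: 00010011
Invert: 11101100
Add 1:  11101101 = 237
(Check: 2^8 - 19 = 256 - 19 = 237.)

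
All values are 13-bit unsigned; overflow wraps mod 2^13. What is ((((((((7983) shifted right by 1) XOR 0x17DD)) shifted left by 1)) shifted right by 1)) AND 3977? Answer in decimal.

7983 = 1111100101111
→ shifted right by 1 → 0111110010111 = 3991
0x17DD = 1011111011101
→ XOR → 1100001001010 = 6218
→ shifted left by 1 (mod 2^13) → 1000010010100 = 4244
→ shifted right by 1 → 0100001001010 = 2122
3977 = 0111110001001
→ AND → 0100000001000 = 2056

2056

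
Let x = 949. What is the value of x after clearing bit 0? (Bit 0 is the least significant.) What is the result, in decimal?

948

x = 1110110101
bit 0 is currently 1; clear it via x & ~(1 << 0) = x & ~1
→ 1110110100 = 948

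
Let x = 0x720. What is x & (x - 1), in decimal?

1792

x = 11100100000 = 1824
x - 1 = 11100011111
AND   = 11100000000 = 1792
(x & (x - 1) clears the lowest set bit of x.)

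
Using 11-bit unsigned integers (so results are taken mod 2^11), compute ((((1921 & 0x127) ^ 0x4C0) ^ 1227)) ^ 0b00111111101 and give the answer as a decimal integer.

247

1921 = 11110000001
0x127 = 00100100111
→ & → 00100000001 = 257
0x4C0 = 10011000000
→ ^ → 10111000001 = 1473
1227 = 10011001011
→ ^ → 00100001010 = 266
0b00111111101 = 00111111101
→ ^ → 00011110111 = 247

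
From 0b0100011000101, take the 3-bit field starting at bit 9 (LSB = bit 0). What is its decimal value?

4

v = 0100011000101
Shift right by 9: 0100
Mask low 3 bits: 100 = 4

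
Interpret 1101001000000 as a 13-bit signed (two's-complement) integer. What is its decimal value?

pattern = 1101001000000 (MSB is 1 ⇒ negative)
Invert: 0010110111111, add 1 → 0010111000000 = 1472, so the value is -1472.
(Equivalently: 6720 - 2^13 = 6720 - 8192 = -1472.)

-1472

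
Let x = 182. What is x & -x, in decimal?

x = 10110110 = 182
-x (two's complement) = …01001010
AND   = 00000010 = 2
(x & -x isolates the lowest set bit of x.)

2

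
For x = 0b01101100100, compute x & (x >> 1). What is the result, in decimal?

288

x = 1101100100 = 868
x>>1 = 0110110010
AND  = 0100100000 = 288
(x & (x >> 1) has a 1 wherever x has two consecutive 1 bits.)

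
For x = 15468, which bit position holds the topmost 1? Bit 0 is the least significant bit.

15468 = 11110001101100
The topmost 1 is at position 13 (since 2^13 = 8192 ≤ 15468 < 16384).

13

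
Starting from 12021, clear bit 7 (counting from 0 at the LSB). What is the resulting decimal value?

11893

x = 10111011110101
bit 7 is currently 1; clear it via x & ~(1 << 7) = x & ~128
→ 10111001110101 = 11893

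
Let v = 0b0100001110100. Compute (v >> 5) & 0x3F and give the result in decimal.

v = 0100001110100
Shift right by 5: 01000011
Mask low 6 bits: 000011 = 3

3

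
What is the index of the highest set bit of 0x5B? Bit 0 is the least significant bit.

6

0x5B = 1011011
The topmost 1 is at position 6 (since 2^6 = 64 ≤ 91 < 128).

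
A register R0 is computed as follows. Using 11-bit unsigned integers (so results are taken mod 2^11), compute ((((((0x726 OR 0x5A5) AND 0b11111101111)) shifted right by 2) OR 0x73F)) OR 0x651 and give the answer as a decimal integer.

2047

0x726 = 11100100110
0x5A5 = 10110100101
→ OR → 11110100111 = 1959
0b11111101111 = 11111101111
→ AND → 11110100111 = 1959
→ shifted right by 2 → 00111101001 = 489
0x73F = 11100111111
→ OR → 11111111111 = 2047
0x651 = 11001010001
→ OR → 11111111111 = 2047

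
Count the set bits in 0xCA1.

5

0xCA1 = 110010100001
Count the 1s: 1 + 1 + 1 + 1 + 1 = 5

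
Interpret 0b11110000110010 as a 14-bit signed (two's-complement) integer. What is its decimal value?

pattern = 11110000110010 (MSB is 1 ⇒ negative)
Invert: 00001111001101, add 1 → 00001111001110 = 974, so the value is -974.
(Equivalently: 15410 - 2^14 = 15410 - 16384 = -974.)

-974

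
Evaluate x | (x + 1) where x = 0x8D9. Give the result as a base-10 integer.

x = 100011011001 = 2265
x + 1 = 100011011010
OR    = 100011011011 = 2267
(x | (x + 1) sets the lowest cleared bit.)

2267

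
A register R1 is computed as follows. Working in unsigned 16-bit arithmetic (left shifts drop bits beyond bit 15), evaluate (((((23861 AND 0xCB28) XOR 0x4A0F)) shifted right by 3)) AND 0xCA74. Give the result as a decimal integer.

100

23861 = 0101110100110101
0xCB28 = 1100101100101000
→ AND → 0100100100100000 = 18720
0x4A0F = 0100101000001111
→ XOR → 0000001100101111 = 815
→ shifted right by 3 → 0000000001100101 = 101
0xCA74 = 1100101001110100
→ AND → 0000000001100100 = 100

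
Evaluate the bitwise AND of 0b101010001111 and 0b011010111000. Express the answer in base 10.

648

a = 101010001111
b = 011010111000
AND → 001010001000 = 648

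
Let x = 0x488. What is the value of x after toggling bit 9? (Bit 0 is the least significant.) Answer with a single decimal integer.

1672

x = 10010001000
bit 9 is currently 0; toggle it via x ^ (1 << 9) = x ^ 512
→ 11010001000 = 1672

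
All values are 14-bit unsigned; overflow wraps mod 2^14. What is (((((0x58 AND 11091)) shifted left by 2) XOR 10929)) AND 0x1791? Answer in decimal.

0x58 = 00000001011000
11091 = 10101101010011
→ AND → 00000001010000 = 80
→ shifted left by 2 (mod 2^14) → 00000101000000 = 320
10929 = 10101010110001
→ XOR → 10101111110001 = 11249
0x1791 = 01011110010001
→ AND → 00001110010001 = 913

913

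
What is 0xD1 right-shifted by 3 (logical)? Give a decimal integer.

26

0xD1 = 11010001
shift right by 3 → 00011010 = 26
(equivalently, floor(209 / 8))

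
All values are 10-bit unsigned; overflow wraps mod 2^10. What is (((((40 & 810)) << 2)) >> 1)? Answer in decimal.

40 = 0000101000
810 = 1100101010
→ & → 0000101000 = 40
→ << 2 (mod 2^10) → 0010100000 = 160
→ >> 1 → 0001010000 = 80

80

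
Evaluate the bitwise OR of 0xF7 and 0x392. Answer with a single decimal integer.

1015

0xF7 = 0011110111
0x392 = 1110010010
 OR → 1111110111 = 1015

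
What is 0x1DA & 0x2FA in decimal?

218

0x1DA = 0111011010
0x2FA = 1011111010
AND → 0011011010 = 218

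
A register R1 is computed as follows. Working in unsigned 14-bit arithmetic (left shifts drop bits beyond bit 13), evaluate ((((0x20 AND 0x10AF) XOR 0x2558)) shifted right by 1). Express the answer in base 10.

0x20 = 00000000100000
0x10AF = 01000010101111
→ AND → 00000000100000 = 32
0x2558 = 10010101011000
→ XOR → 10010101111000 = 9592
→ shifted right by 1 → 01001010111100 = 4796

4796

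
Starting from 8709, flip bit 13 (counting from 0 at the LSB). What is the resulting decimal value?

x = 010001000000101
bit 13 is currently 1; toggle it via x ^ (1 << 13) = x ^ 8192
→ 000001000000101 = 517

517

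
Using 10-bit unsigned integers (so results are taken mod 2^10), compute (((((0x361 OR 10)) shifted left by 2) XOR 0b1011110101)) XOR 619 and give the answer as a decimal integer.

0x361 = 1101100001
10 = 0000001010
→ OR → 1101101011 = 875
→ shifted left by 2 (mod 2^10) → 0110101100 = 428
0b1011110101 = 1011110101
→ XOR → 1101011001 = 857
619 = 1001101011
→ XOR → 0100110010 = 306

306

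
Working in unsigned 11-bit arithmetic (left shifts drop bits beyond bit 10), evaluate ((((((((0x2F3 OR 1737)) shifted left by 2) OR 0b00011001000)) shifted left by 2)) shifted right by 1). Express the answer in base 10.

0x2F3 = 01011110011
1737 = 11011001001
→ OR → 11011111011 = 1787
→ shifted left by 2 (mod 2^11) → 01111101100 = 1004
0b00011001000 = 00011001000
→ OR → 01111101100 = 1004
→ shifted left by 2 (mod 2^11) → 11110110000 = 1968
→ shifted right by 1 → 01111011000 = 984

984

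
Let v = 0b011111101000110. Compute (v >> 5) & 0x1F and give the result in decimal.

26

v = 011111101000110
Shift right by 5: 0111111010
Mask low 5 bits: 11010 = 26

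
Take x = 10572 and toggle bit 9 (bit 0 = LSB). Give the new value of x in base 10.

x = 10100101001100
bit 9 is currently 0; toggle it via x ^ (1 << 9) = x ^ 512
→ 10101101001100 = 11084

11084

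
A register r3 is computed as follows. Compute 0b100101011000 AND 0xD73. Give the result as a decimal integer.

2384

a = 100101011000
0xD73 = 110101110011
AND → 100101010000 = 2384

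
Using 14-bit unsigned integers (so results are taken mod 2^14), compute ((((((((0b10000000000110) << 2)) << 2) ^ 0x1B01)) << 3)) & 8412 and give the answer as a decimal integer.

8

0b10000000000110 = 10000000000110
→ << 2 (mod 2^14) → 00000000011000 = 24
→ << 2 (mod 2^14) → 00000001100000 = 96
0x1B01 = 01101100000001
→ ^ → 01101101100001 = 7009
→ << 3 (mod 2^14) → 01101100001000 = 6920
8412 = 10000011011100
→ & → 00000000001000 = 8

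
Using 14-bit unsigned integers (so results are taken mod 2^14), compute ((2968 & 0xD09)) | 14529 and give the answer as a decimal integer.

2968 = 00101110011000
0xD09 = 00110100001001
→ & → 00100100001000 = 2312
14529 = 11100011000001
→ | → 11100111001001 = 14793

14793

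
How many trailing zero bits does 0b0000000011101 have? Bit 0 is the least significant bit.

0

0b0000000011101 = 11101
Trailing zeros: 0, so the lowest set bit is bit 0 (value 1).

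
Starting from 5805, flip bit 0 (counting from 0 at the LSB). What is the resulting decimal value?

x = 01011010101101
bit 0 is currently 1; toggle it via x ^ (1 << 0) = x ^ 1
→ 01011010101100 = 5804

5804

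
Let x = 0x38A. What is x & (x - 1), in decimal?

904

x = 1110001010 = 906
x - 1 = 1110001001
AND   = 1110001000 = 904
(x & (x - 1) clears the lowest set bit of x.)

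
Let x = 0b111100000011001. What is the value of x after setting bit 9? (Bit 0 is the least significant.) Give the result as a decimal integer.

31257

x = 111100000011001
bit 9 is currently 0; set it via x | (1 << 9) = x | 512
→ 111101000011001 = 31257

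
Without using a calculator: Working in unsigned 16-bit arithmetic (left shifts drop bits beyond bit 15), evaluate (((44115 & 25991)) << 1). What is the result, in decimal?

44115 = 1010110001010011
25991 = 0110010110000111
→ & → 0010010000000011 = 9219
→ << 1 (mod 2^16) → 0100100000000110 = 18438

18438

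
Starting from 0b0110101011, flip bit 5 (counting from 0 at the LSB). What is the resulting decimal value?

x = 0110101011
bit 5 is currently 1; toggle it via x ^ (1 << 5) = x ^ 32
→ 0110001011 = 395

395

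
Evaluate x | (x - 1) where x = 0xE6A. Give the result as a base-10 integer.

x = 111001101010 = 3690
x - 1 = 111001101001
OR    = 111001101011 = 3691
(x | (x - 1) sets all bits below the lowest set bit.)

3691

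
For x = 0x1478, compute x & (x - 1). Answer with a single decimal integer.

5232

x = 1010001111000 = 5240
x - 1 = 1010001110111
AND   = 1010001110000 = 5232
(x & (x - 1) clears the lowest set bit of x.)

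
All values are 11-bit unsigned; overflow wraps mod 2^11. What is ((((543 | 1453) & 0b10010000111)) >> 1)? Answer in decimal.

579

543 = 01000011111
1453 = 10110101101
→ | → 11110111111 = 1983
0b10010000111 = 10010000111
→ & → 10010000111 = 1159
→ >> 1 → 01001000011 = 579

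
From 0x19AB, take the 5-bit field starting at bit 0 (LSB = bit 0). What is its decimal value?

v = 001100110101011
Shift right by 0: 001100110101011
Mask low 5 bits: 01011 = 11

11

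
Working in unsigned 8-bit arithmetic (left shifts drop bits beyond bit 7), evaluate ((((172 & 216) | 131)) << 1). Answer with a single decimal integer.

22

172 = 10101100
216 = 11011000
→ & → 10001000 = 136
131 = 10000011
→ | → 10001011 = 139
→ << 1 (mod 2^8) → 00010110 = 22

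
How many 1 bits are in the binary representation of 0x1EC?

0x1EC = 111101100
Count the 1s: 1 + 1 + 1 + 1 + 1 + 1 = 6

6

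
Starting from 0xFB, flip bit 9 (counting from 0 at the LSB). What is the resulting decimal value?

x = 00000011111011
bit 9 is currently 0; toggle it via x ^ (1 << 9) = x ^ 512
→ 00001011111011 = 763

763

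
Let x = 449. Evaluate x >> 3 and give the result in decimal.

56

449 = 111000001
shift right by 3 → 000111000 = 56
(equivalently, floor(449 / 8))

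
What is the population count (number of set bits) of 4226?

3

4226 = 1000010000010
Count the 1s: 1 + 1 + 1 = 3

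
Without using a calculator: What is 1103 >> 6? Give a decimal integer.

17

1103 = 10001001111
shift right by 6 → 00000010001 = 17
(equivalently, floor(1103 / 64))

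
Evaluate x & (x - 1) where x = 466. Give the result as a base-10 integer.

x = 111010010 = 466
x - 1 = 111010001
AND   = 111010000 = 464
(x & (x - 1) clears the lowest set bit of x.)

464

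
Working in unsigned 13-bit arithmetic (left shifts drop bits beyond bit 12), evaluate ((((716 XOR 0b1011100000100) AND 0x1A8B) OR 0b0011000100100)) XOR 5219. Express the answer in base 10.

716 = 0001011001100
0b1011100000100 = 1011100000100
→ XOR → 1010111001000 = 5576
0x1A8B = 1101010001011
→ AND → 1000010001000 = 4232
0b0011000100100 = 0011000100100
→ OR → 1011010101100 = 5804
5219 = 1010001100011
→ XOR → 0001011001111 = 719

719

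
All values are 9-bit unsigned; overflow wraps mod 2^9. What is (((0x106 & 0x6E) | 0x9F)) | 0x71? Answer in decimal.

255

0x106 = 100000110
0x6E = 001101110
→ & → 000000110 = 6
0x9F = 010011111
→ | → 010011111 = 159
0x71 = 001110001
→ | → 011111111 = 255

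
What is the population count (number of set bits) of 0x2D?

4

0x2D = 101101
Count the 1s: 1 + 1 + 1 + 1 = 4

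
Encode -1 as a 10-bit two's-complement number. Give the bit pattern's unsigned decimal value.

1023

1 in 10 bits: 0000000001
Invert: 1111111110
Add 1:  1111111111 = 1023
(Check: 2^10 - 1 = 1024 - 1 = 1023.)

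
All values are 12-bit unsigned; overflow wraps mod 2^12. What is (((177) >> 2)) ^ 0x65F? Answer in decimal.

177 = 000010110001
→ >> 2 → 000000101100 = 44
0x65F = 011001011111
→ ^ → 011001110011 = 1651

1651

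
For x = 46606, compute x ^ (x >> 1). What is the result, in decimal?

x = 1011011000001110 = 46606
x>>1 = 0101101100000111
XOR  = 1110110100001001 = 60681
(x ^ (x >> 1) gives the standard binary-reflected Gray code of x.)

60681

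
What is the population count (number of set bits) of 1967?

9

1967 = 11110101111
Count the 1s: 1 + 1 + 1 + 1 + 1 + 1 + 1 + 1 + 1 = 9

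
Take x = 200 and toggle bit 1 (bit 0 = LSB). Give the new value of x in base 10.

202

x = 11001000
bit 1 is currently 0; toggle it via x ^ (1 << 1) = x ^ 2
→ 11001010 = 202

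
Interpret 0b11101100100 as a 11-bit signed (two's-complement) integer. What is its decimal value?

-156

pattern = 11101100100 (MSB is 1 ⇒ negative)
Invert: 00010011011, add 1 → 00010011100 = 156, so the value is -156.
(Equivalently: 1892 - 2^11 = 1892 - 2048 = -156.)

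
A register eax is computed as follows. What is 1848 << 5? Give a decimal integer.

1848 = 0000011100111000
shift left by 5 → 1110011100000000 = 59136
(equivalently, 1848 × 2^5 = 1848 × 32)

59136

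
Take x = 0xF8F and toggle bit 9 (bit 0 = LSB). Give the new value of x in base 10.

x = 0111110001111
bit 9 is currently 1; toggle it via x ^ (1 << 9) = x ^ 512
→ 0110110001111 = 3471

3471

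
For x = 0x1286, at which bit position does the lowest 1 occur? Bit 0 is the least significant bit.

1

0x1286 = 1001010000110
Trailing zeros: 1, so the lowest set bit is bit 1 (value 2).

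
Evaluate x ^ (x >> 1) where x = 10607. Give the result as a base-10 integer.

x = 10100101101111 = 10607
x>>1 = 01010010110111
XOR  = 11110111011000 = 15832
(x ^ (x >> 1) gives the standard binary-reflected Gray code of x.)

15832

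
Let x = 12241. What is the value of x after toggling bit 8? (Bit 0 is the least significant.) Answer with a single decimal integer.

11985

x = 10111111010001
bit 8 is currently 1; toggle it via x ^ (1 << 8) = x ^ 256
→ 10111011010001 = 11985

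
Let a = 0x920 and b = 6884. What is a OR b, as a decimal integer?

7140

0x920 = 0100100100000
6884 = 1101011100100
 OR → 1101111100100 = 7140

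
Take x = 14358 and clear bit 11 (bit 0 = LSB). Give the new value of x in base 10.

x = 11100000010110
bit 11 is currently 1; clear it via x & ~(1 << 11) = x & ~2048
→ 11000000010110 = 12310

12310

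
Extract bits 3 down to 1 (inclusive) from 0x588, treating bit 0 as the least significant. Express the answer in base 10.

4

v = 00010110001000
Shift right by 1: 0001011000100
Mask low 3 bits: 100 = 4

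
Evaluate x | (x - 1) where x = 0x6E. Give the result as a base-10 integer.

x = 1101110 = 110
x - 1 = 1101101
OR    = 1101111 = 111
(x | (x - 1) sets all bits below the lowest set bit.)

111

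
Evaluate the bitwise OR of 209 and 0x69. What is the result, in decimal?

209 = 11010001
0x69 = 01101001
 OR → 11111001 = 249

249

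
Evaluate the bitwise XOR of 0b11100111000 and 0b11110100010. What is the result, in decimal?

154

a = 11100111000
b = 11110100010
XOR → 00010011010 = 154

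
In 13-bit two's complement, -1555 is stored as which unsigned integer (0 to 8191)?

6637

1555 in 13 bits: 0011000010011
Invert: 1100111101100
Add 1:  1100111101101 = 6637
(Check: 2^13 - 1555 = 8192 - 1555 = 6637.)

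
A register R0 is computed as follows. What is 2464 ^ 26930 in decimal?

2464 = 000100110100000
26930 = 110100100110010
XOR → 110000010010010 = 24722

24722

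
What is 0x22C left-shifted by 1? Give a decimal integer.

0x22C = 01000101100
shift left by 1 → 10001011000 = 1112
(equivalently, 556 × 2^1 = 556 × 2)

1112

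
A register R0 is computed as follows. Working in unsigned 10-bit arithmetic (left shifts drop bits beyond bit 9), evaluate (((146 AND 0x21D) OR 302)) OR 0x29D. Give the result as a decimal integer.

146 = 0010010010
0x21D = 1000011101
→ AND → 0000010000 = 16
302 = 0100101110
→ OR → 0100111110 = 318
0x29D = 1010011101
→ OR → 1110111111 = 959

959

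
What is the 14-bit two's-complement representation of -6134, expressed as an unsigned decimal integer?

6134 in 14 bits: 01011111110110
Invert: 10100000001001
Add 1:  10100000001010 = 10250
(Check: 2^14 - 6134 = 16384 - 6134 = 10250.)

10250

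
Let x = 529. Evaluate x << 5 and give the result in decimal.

529 = 000001000010001
shift left by 5 → 100001000100000 = 16928
(equivalently, 529 × 2^5 = 529 × 32)

16928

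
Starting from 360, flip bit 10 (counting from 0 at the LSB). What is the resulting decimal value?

x = 00101101000
bit 10 is currently 0; toggle it via x ^ (1 << 10) = x ^ 1024
→ 10101101000 = 1384

1384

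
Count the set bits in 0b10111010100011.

8

n = 10111010100011
Count the 1s: 1 + 1 + 1 + 1 + 1 + 1 + 1 + 1 = 8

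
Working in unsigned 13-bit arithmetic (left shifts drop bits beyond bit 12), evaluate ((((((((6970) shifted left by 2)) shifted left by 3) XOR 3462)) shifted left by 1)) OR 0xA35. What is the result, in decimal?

8125

6970 = 1101100111010
→ shifted left by 2 (mod 2^13) → 0110011101000 = 3304
→ shifted left by 3 (mod 2^13) → 0011101000000 = 1856
3462 = 0110110000110
→ XOR → 0101011000110 = 2758
→ shifted left by 1 (mod 2^13) → 1010110001100 = 5516
0xA35 = 0101000110101
→ OR → 1111110111101 = 8125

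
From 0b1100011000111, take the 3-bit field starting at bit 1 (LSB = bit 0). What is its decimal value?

3

v = 1100011000111
Shift right by 1: 110001100011
Mask low 3 bits: 011 = 3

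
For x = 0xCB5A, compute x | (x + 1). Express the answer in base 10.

52059

x = 1100101101011010 = 52058
x + 1 = 1100101101011011
OR    = 1100101101011011 = 52059
(x | (x + 1) sets the lowest cleared bit.)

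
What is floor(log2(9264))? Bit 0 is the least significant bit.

9264 = 10010000110000
The topmost 1 is at position 13 (since 2^13 = 8192 ≤ 9264 < 16384).

13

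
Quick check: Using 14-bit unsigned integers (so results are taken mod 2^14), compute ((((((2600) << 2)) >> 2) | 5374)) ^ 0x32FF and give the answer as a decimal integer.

11265

2600 = 00101000101000
→ << 2 (mod 2^14) → 10100010100000 = 10400
→ >> 2 → 00101000101000 = 2600
5374 = 01010011111110
→ | → 01111011111110 = 7934
0x32FF = 11001011111111
→ ^ → 10110000000001 = 11265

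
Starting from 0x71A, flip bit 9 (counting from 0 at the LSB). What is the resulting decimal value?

x = 0011100011010
bit 9 is currently 1; toggle it via x ^ (1 << 9) = x ^ 512
→ 0010100011010 = 1306

1306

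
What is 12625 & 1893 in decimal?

321

12625 = 11000101010001
1893 = 00011101100101
AND → 00000101000001 = 321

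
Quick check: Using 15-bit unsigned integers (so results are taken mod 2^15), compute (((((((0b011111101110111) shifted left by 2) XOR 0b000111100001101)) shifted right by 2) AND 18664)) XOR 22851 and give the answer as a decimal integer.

0b011111101110111 = 011111101110111
→ shifted left by 2 (mod 2^15) → 111110111011100 = 32220
0b000111100001101 = 000111100001101
→ XOR → 111001011010001 = 29393
→ shifted right by 2 → 001110010110100 = 7348
18664 = 100100011101000
→ AND → 000100010100000 = 2208
22851 = 101100101000011
→ XOR → 101000111100011 = 20963

20963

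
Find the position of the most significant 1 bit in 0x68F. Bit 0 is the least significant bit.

10

0x68F = 11010001111
The topmost 1 is at position 10 (since 2^10 = 1024 ≤ 1679 < 2048).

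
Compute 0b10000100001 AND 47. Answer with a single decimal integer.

a = 10000100001
47 = 00000101111
AND → 00000100001 = 33

33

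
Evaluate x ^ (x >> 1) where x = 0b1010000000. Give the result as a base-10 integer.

960

x = 1010000000 = 640
x>>1 = 0101000000
XOR  = 1111000000 = 960
(x ^ (x >> 1) gives the standard binary-reflected Gray code of x.)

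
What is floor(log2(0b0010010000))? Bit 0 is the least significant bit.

0b0010010000 = 10010000
The topmost 1 is at position 7 (since 2^7 = 128 ≤ 144 < 256).

7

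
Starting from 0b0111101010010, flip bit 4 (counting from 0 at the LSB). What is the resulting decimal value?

3906

x = 0111101010010
bit 4 is currently 1; toggle it via x ^ (1 << 4) = x ^ 16
→ 0111101000010 = 3906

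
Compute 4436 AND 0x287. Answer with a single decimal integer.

4436 = 1000101010100
0x287 = 0001010000111
AND → 0000000000100 = 4

4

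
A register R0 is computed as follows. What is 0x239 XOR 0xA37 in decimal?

0x239 = 001000111001
0xA37 = 101000110111
XOR → 100000001110 = 2062

2062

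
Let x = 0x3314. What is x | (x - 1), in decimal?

13079

x = 11001100010100 = 13076
x - 1 = 11001100010011
OR    = 11001100010111 = 13079
(x | (x - 1) sets all bits below the lowest set bit.)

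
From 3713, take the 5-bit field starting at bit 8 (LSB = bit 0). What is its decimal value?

v = 0111010000001
Shift right by 8: 01110
Mask low 5 bits: 01110 = 14

14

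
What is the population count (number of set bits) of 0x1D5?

0x1D5 = 111010101
Count the 1s: 1 + 1 + 1 + 1 + 1 + 1 = 6

6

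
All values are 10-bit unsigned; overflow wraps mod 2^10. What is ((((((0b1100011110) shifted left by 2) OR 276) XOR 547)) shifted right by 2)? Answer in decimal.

0b1100011110 = 1100011110
→ shifted left by 2 (mod 2^10) → 0001111000 = 120
276 = 0100010100
→ OR → 0101111100 = 380
547 = 1000100011
→ XOR → 1101011111 = 863
→ shifted right by 2 → 0011010111 = 215

215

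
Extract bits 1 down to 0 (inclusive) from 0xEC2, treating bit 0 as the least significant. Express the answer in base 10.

2

v = 111011000010
Shift right by 0: 111011000010
Mask low 2 bits: 10 = 2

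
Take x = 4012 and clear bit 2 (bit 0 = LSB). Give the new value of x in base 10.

4008

x = 111110101100
bit 2 is currently 1; clear it via x & ~(1 << 2) = x & ~4
→ 111110101000 = 4008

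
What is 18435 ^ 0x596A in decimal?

18435 = 100100000000011
0x596A = 101100101101010
XOR → 001000101101001 = 4457

4457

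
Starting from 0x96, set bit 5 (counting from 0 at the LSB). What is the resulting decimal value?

182

x = 10010110
bit 5 is currently 0; set it via x | (1 << 5) = x | 32
→ 10110110 = 182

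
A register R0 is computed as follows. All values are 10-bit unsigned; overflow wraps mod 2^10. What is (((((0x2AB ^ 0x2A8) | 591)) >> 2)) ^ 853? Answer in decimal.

966

0x2AB = 1010101011
0x2A8 = 1010101000
→ ^ → 0000000011 = 3
591 = 1001001111
→ | → 1001001111 = 591
→ >> 2 → 0010010011 = 147
853 = 1101010101
→ ^ → 1111000110 = 966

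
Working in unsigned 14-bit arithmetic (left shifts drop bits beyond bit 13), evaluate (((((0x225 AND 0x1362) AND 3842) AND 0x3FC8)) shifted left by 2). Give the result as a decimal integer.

2048

0x225 = 00001000100101
0x1362 = 01001101100010
→ AND → 00001000100000 = 544
3842 = 00111100000010
→ AND → 00001000000000 = 512
0x3FC8 = 11111111001000
→ AND → 00001000000000 = 512
→ shifted left by 2 (mod 2^14) → 00100000000000 = 2048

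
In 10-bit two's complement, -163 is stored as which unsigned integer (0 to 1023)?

163 in 10 bits: 0010100011
Invert: 1101011100
Add 1:  1101011101 = 861
(Check: 2^10 - 163 = 1024 - 163 = 861.)

861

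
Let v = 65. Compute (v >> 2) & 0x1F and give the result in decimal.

16

v = 001000001
Shift right by 2: 0010000
Mask low 5 bits: 10000 = 16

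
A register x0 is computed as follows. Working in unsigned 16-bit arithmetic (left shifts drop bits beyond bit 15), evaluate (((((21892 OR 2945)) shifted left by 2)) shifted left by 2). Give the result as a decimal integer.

21892 = 0101010110000100
2945 = 0000101110000001
→ OR → 0101111110000101 = 24453
→ shifted left by 2 (mod 2^16) → 0111111000010100 = 32276
→ shifted left by 2 (mod 2^16) → 1111100001010000 = 63568

63568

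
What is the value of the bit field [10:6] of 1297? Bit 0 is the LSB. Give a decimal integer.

v = 10100010001
Shift right by 6: 10100
Mask low 5 bits: 10100 = 20

20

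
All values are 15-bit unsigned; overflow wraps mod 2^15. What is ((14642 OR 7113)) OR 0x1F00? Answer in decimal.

16379

14642 = 011100100110010
7113 = 001101111001001
→ OR → 011101111111011 = 15355
0x1F00 = 001111100000000
→ OR → 011111111111011 = 16379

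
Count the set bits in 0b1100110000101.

n = 1100110000101
Count the 1s: 1 + 1 + 1 + 1 + 1 + 1 = 6

6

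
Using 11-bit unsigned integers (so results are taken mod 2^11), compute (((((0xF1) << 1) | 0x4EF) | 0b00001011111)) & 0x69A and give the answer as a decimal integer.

1178

0xF1 = 00011110001
→ << 1 (mod 2^11) → 00111100010 = 482
0x4EF = 10011101111
→ | → 10111101111 = 1519
0b00001011111 = 00001011111
→ | → 10111111111 = 1535
0x69A = 11010011010
→ & → 10010011010 = 1178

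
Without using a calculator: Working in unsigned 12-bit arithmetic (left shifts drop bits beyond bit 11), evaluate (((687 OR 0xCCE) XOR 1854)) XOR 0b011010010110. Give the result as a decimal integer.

687 = 001010101111
0xCCE = 110011001110
→ OR → 111011101111 = 3823
1854 = 011100111110
→ XOR → 100111010001 = 2513
0b011010010110 = 011010010110
→ XOR → 111101000111 = 3911

3911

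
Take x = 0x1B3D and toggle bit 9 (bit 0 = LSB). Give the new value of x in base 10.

x = 1101100111101
bit 9 is currently 1; toggle it via x ^ (1 << 9) = x ^ 512
→ 1100100111101 = 6461

6461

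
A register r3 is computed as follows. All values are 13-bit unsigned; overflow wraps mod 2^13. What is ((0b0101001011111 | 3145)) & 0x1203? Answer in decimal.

0b0101001011111 = 0101001011111
3145 = 0110001001001
→ | → 0111001011111 = 3679
0x1203 = 1001000000011
→ & → 0001000000011 = 515

515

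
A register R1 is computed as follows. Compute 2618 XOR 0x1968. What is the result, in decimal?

4946

2618 = 0101000111010
0x1968 = 1100101101000
XOR → 1001101010010 = 4946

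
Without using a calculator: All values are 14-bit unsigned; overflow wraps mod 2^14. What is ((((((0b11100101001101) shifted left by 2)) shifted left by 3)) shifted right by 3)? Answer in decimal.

0b11100101001101 = 11100101001101
→ shifted left by 2 (mod 2^14) → 10010100110100 = 9524
→ shifted left by 3 (mod 2^14) → 10100110100000 = 10656
→ shifted right by 3 → 00010100110100 = 1332

1332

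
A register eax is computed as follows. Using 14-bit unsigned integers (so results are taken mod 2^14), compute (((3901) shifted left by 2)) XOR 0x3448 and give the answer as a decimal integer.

3901 = 00111100111101
→ shifted left by 2 (mod 2^14) → 11110011110100 = 15604
0x3448 = 11010001001000
→ XOR → 00100010111100 = 2236

2236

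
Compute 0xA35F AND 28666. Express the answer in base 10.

9050

0xA35F = 1010001101011111
28666 = 0110111111111010
AND → 0010001101011010 = 9050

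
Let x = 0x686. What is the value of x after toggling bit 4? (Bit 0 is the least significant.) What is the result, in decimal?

1686

x = 11010000110
bit 4 is currently 0; toggle it via x ^ (1 << 4) = x ^ 16
→ 11010010110 = 1686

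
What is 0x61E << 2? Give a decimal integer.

0x61E = 0011000011110
shift left by 2 → 1100001111000 = 6264
(equivalently, 1566 × 2^2 = 1566 × 4)

6264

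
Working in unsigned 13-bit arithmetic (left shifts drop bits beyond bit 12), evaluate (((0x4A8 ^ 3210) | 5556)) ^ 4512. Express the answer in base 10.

0x4A8 = 0010010101000
3210 = 0110010001010
→ ^ → 0100000100010 = 2082
5556 = 1010110110100
→ | → 1110110110110 = 7606
4512 = 1000110100000
→ ^ → 0110000010110 = 3094

3094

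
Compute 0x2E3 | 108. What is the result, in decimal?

751

0x2E3 = 1011100011
108 = 0001101100
 OR → 1011101111 = 751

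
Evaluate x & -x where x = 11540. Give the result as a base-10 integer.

x = 10110100010100 = 11540
-x (two's complement) = …01001011101100
AND   = 00000000000100 = 4
(x & -x isolates the lowest set bit of x.)

4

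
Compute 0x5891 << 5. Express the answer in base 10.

725536

0x5891 = 00000101100010010001
shift left by 5 → 10110001001000100000 = 725536
(equivalently, 22673 × 2^5 = 22673 × 32)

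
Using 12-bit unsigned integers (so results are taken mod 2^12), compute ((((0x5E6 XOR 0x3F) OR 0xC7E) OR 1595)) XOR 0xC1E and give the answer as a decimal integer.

993

0x5E6 = 010111100110
0x3F = 000000111111
→ XOR → 010111011001 = 1497
0xC7E = 110001111110
→ OR → 110111111111 = 3583
1595 = 011000111011
→ OR → 111111111111 = 4095
0xC1E = 110000011110
→ XOR → 001111100001 = 993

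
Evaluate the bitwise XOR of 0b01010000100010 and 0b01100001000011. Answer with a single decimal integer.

a = 1010000100010
b = 1100001000011
XOR → 0110001100001 = 3169

3169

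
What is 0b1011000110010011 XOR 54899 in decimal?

a = 1011000110010011
54899 = 1101011001110011
XOR → 0110011111100000 = 26592

26592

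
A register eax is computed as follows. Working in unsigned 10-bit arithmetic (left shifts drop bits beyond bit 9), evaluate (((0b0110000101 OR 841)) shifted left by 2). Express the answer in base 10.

0b0110000101 = 0110000101
841 = 1101001001
→ OR → 1111001101 = 973
→ shifted left by 2 (mod 2^10) → 1100110100 = 820

820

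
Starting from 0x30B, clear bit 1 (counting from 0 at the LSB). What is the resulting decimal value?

777

x = 1100001011
bit 1 is currently 1; clear it via x & ~(1 << 1) = x & ~2
→ 1100001001 = 777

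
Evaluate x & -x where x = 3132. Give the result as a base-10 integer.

4

x = 110000111100 = 3132
-x (two's complement) = …001111000100
AND   = 000000000100 = 4
(x & -x isolates the lowest set bit of x.)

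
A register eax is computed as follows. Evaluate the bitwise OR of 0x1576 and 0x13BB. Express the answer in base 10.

0x1576 = 1010101110110
0x13BB = 1001110111011
 OR → 1011111111111 = 6143

6143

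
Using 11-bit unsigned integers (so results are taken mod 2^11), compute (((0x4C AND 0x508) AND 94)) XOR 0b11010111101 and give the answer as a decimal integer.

1717

0x4C = 00001001100
0x508 = 10100001000
→ AND → 00000001000 = 8
94 = 00001011110
→ AND → 00000001000 = 8
0b11010111101 = 11010111101
→ XOR → 11010110101 = 1717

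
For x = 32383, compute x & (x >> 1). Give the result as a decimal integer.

x = 111111001111111 = 32383
x>>1 = 011111100111111
AND  = 011111000111111 = 15935
(x & (x >> 1) has a 1 wherever x has two consecutive 1 bits.)

15935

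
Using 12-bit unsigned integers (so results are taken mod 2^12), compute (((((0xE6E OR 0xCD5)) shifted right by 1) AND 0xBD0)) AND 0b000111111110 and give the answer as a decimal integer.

336

0xE6E = 111001101110
0xCD5 = 110011010101
→ OR → 111011111111 = 3839
→ shifted right by 1 → 011101111111 = 1919
0xBD0 = 101111010000
→ AND → 001101010000 = 848
0b000111111110 = 000111111110
→ AND → 000101010000 = 336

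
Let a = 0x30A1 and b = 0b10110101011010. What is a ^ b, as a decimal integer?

7675

0x30A1 = 11000010100001
b = 10110101011010
XOR → 01110111111011 = 7675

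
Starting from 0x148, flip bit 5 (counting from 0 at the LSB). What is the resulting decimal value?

x = 00101001000
bit 5 is currently 0; toggle it via x ^ (1 << 5) = x ^ 32
→ 00101101000 = 360

360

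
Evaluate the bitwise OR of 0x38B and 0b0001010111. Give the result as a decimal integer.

991

0x38B = 1110001011
b = 0001010111
 OR → 1111011111 = 991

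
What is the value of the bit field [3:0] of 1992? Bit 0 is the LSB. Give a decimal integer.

v = 11111001000
Shift right by 0: 11111001000
Mask low 4 bits: 1000 = 8

8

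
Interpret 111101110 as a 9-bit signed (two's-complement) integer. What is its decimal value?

pattern = 111101110 (MSB is 1 ⇒ negative)
Invert: 000010001, add 1 → 000010010 = 18, so the value is -18.
(Equivalently: 494 - 2^9 = 494 - 512 = -18.)

-18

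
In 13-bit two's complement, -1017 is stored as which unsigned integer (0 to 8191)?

1017 in 13 bits: 0001111111001
Invert: 1110000000110
Add 1:  1110000000111 = 7175
(Check: 2^13 - 1017 = 8192 - 1017 = 7175.)

7175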